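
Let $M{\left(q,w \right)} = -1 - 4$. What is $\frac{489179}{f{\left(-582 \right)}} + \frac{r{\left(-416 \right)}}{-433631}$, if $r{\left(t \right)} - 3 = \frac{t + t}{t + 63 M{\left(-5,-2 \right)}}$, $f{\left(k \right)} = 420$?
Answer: $\frac{14096549321929}{12103035420} \approx 1164.7$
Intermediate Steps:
$M{\left(q,w \right)} = -5$ ($M{\left(q,w \right)} = -1 - 4 = -5$)
$r{\left(t \right)} = 3 + \frac{2 t}{-315 + t}$ ($r{\left(t \right)} = 3 + \frac{t + t}{t + 63 \left(-5\right)} = 3 + \frac{2 t}{t - 315} = 3 + \frac{2 t}{-315 + t}$)
$\frac{489179}{f{\left(-582 \right)}} + \frac{r{\left(-416 \right)}}{-433631} = \frac{489179}{420} + \frac{5 \frac{1}{-315 - 416} \left(-189 - 416\right)}{-433631} = 489179 \cdot \frac{1}{420} + 5 \frac{1}{-731} \left(-605\right) \left(- \frac{1}{433631}\right) = \frac{489179}{420} + 5 \left(- \frac{1}{731}\right) \left(-605\right) \left(- \frac{1}{433631}\right) = \frac{489179}{420} + \frac{3025}{731} \left(- \frac{1}{433631}\right) = \frac{489179}{420} - \frac{275}{28816751} = \frac{14096549321929}{12103035420}$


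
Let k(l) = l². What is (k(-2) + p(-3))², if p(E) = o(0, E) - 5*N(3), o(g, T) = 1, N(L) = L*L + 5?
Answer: 4225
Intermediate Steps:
N(L) = 5 + L² (N(L) = L² + 5 = 5 + L²)
p(E) = -69 (p(E) = 1 - 5*(5 + 3²) = 1 - 5*(5 + 9) = 1 - 5*14 = 1 - 70 = -69)
(k(-2) + p(-3))² = ((-2)² - 69)² = (4 - 69)² = (-65)² = 4225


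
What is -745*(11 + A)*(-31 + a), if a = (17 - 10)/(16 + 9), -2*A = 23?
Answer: -57216/5 ≈ -11443.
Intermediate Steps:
A = -23/2 (A = -½*23 = -23/2 ≈ -11.500)
a = 7/25 ≈ 0.28000
-745*(11 + A)*(-31 + a) = -745*(11 - 23/2)*(-31 + 7/25) = -(-745)*(-768)/(2*25) = -745*384/25 = -57216/5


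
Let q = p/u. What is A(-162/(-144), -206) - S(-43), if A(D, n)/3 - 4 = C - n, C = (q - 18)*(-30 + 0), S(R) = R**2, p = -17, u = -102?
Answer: 386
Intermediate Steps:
q = 1/6 (q = -17/(-102) = -17*(-1/102) = 1/6 ≈ 0.16667)
C = 535 (C = (1/6 - 18)*(-30 + 0) = -107/6*(-30) = 535)
A(D, n) = 1617 - 3*n (A(D, n) = 12 + 3*(535 - n) = 12 + (1605 - 3*n) = 1617 - 3*n)
A(-162/(-144), -206) - S(-43) = (1617 - 3*(-206)) - 1*(-43)**2 = (1617 + 618) - 1*1849 = 2235 - 1849 = 386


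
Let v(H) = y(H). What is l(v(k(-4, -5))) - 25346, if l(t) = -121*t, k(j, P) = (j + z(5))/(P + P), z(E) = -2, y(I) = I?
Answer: -127093/5 ≈ -25419.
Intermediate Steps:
k(j, P) = (-2 + j)/(2*P) (k(j, P) = (j - 2)/(P + P) = (-2 + j)/((2*P)) = (-2 + j)*(1/(2*P)) = (-2 + j)/(2*P))
v(H) = H
l(v(k(-4, -5))) - 25346 = -121*(-2 - 4)/(2*(-5)) - 25346 = -121*(-1)*(-6)/(2*5) - 25346 = -121*⅗ - 25346 = -363/5 - 25346 = -127093/5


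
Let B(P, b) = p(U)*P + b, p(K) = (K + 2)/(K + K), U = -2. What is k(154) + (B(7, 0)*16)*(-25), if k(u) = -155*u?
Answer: -23870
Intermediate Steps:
p(K) = (2 + K)/(2*K) (p(K) = (2 + K)/((2*K)) = (2 + K)*(1/(2*K)) = (2 + K)/(2*K))
B(P, b) = b (B(P, b) = ((½)*(2 - 2)/(-2))*P + b = ((½)*(-½)*0)*P + b = 0*P + b = 0 + b = b)
k(154) + (B(7, 0)*16)*(-25) = -155*154 + (0*16)*(-25) = -23870 + 0*(-25) = -23870 + 0 = -23870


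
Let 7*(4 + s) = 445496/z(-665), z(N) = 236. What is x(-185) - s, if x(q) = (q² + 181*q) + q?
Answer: 119493/413 ≈ 289.33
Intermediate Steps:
x(q) = q² + 182*q
s = 109722/413 (s = -4 + (445496/236)/7 = -4 + (445496*(1/236))/7 = -4 + (⅐)*(111374/59) = -4 + 111374/413 = 109722/413 ≈ 265.67)
x(-185) - s = -185*(182 - 185) - 1*109722/413 = -185*(-3) - 109722/413 = 555 - 109722/413 = 119493/413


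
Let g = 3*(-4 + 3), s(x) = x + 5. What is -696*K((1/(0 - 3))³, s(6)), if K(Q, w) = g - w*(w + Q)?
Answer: 774184/9 ≈ 86021.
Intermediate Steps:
s(x) = 5 + x
g = -3 (g = 3*(-1) = -3)
K(Q, w) = -3 - w*(Q + w) (K(Q, w) = -3 - w*(w + Q) = -3 - w*(Q + w))
-696*K((1/(0 - 3))³, s(6)) = -696*(-3 - (5 + 6)² - (1/(0 - 3))³*(5 + 6)) = -696*(-3 - 1*11² - 1*(1/(-3))³*11) = -696*(-3 - 1*121 - 1*(-⅓)³*11) = -696*(-3 - 121 - 1*(-1/27)*11) = -696*(-3 - 121 + 11/27) = -696*(-3337/27) = 774184/9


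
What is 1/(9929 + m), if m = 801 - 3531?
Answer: 1/7199 ≈ 0.00013891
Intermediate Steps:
m = -2730
1/(9929 + m) = 1/(9929 - 2730) = 1/7199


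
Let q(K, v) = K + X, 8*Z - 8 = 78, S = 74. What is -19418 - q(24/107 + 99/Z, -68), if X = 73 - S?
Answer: -89381021/4601 ≈ -19426.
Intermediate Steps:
Z = 43/4 (Z = 1 + (⅛)*78 = 1 + 39/4 = 43/4 ≈ 10.750)
X = -1 (X = 73 - 1*74 = 73 - 74 = -1)
q(K, v) = -1 + K (q(K, v) = K - 1 = -1 + K)
-19418 - q(24/107 + 99/Z, -68) = -19418 - (-1 + (24/107 + 99/(43/4))) = -19418 - (-1 + (24*(1/107) + 99*(4/43))) = -19418 - (-1 + (24/107 + 396/43)) = -19418 - (-1 + 43404/4601) = -19418 - 1*38803/4601 = -19418 - 38803/4601 = -89381021/4601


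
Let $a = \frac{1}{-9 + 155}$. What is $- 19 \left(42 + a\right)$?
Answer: $- \frac{116527}{146} \approx -798.13$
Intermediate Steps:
$a = \frac{1}{146} \approx 0.0068493$
$- 19 \left(42 + a\right) = - 19 \left(42 + \frac{1}{146}\right) = \left(-19\right) \frac{6133}{146} = - \frac{116527}{146}$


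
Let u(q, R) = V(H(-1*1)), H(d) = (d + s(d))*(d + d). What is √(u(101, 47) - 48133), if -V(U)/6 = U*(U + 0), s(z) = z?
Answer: I*√48229 ≈ 219.61*I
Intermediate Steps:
H(d) = 4*d² (H(d) = (d + d)*(d + d) = (2*d)*(2*d) = 4*d²)
V(U) = -6*U² (V(U) = -6*U*(U + 0) = -6*U*U = -6*U²)
u(q, R) = -96 (u(q, R) = -6*(4*(-1*1)²)² = -6*(4*(-1)²)² = -6*(4*1)² = -6*4² = -6*16 = -96)
√(u(101, 47) - 48133) = √(-96 - 48133) = √(-48229) = I*√48229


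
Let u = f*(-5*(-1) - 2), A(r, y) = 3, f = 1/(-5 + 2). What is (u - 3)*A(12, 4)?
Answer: -12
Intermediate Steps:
f = -1/3 (f = 1/(-3) = -1/3 ≈ -0.33333)
u = -1 (u = -(-5*(-1) - 2)/3 = -(5 - 2)/3 = -1/3*3 = -1)
(u - 3)*A(12, 4) = (-1 - 3)*3 = -4*3 = -12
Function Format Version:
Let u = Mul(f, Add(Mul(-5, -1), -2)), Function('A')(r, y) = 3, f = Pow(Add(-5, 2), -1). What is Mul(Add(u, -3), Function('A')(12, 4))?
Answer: -12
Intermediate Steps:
f = Rational(-1, 3) (f = Pow(-3, -1) = Rational(-1, 3) ≈ -0.33333)
u = -1 (u = Mul(Rational(-1, 3), Add(Mul(-5, -1), -2)) = Mul(Rational(-1, 3), Add(5, -2)) = Mul(Rational(-1, 3), 3) = -1)
Mul(Add(u, -3), Function('A')(12, 4)) = Mul(Add(-1, -3), 3) = Mul(-4, 3) = -12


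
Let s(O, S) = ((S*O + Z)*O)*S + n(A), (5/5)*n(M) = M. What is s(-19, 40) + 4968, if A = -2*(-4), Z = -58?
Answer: 626656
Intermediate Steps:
A = 8
n(M) = M
s(O, S) = 8 + O*S*(-58 + O*S) (s(O, S) = ((S*O - 58)*O)*S + 8 = ((O*S - 58)*O)*S + 8 = ((-58 + O*S)*O)*S + 8 = (O*(-58 + O*S))*S + 8 = O*S*(-58 + O*S) + 8 = 8 + O*S*(-58 + O*S))
s(-19, 40) + 4968 = (8 + (-19)²*40² - 58*(-19)*40) + 4968 = (8 + 361*1600 + 44080) + 4968 = (8 + 577600 + 44080) + 4968 = 621688 + 4968 = 626656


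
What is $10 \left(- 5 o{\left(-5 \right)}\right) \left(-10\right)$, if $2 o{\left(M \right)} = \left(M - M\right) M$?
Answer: $0$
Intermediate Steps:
$o{\left(M \right)} = 0$ ($o{\left(M \right)} = \frac{\left(M - M\right) M}{2} = \frac{0 M}{2} = \frac{1}{2} \cdot 0 = 0$)
$10 \left(- 5 o{\left(-5 \right)}\right) \left(-10\right) = 10 \left(\left(-5\right) 0\right) \left(-10\right) = 10 \cdot 0 \left(-10\right) = 0 \left(-10\right) = 0$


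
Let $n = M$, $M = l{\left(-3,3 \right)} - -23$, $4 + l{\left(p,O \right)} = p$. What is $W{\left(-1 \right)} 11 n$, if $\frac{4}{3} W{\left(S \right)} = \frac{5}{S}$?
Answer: $-660$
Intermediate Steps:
$l{\left(p,O \right)} = -4 + p$
$W{\left(S \right)} = \frac{15}{4 S}$ ($W{\left(S \right)} = \frac{3 \frac{5}{S}}{4} = \frac{15}{4 S}$)
$M = 16$ ($M = \left(-4 - 3\right) - -23 = -7 + 23 = 16$)
$n = 16$
$W{\left(-1 \right)} 11 n = \frac{15}{4 \left(-1\right)} 11 \cdot 16 = \frac{15}{4} \left(-1\right) 11 \cdot 16 = \left(- \frac{15}{4}\right) 11 \cdot 16 = \left(- \frac{165}{4}\right) 16 = -660$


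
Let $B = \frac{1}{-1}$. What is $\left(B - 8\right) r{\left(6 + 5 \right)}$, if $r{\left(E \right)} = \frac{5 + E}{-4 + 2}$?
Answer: $72$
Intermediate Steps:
$B = -1$
$r{\left(E \right)} = - \frac{5}{2} - \frac{E}{2}$ ($r{\left(E \right)} = \frac{5 + E}{-2} = \left(5 + E\right) \left(- \frac{1}{2}\right) = - \frac{5}{2} - \frac{E}{2}$)
$\left(B - 8\right) r{\left(6 + 5 \right)} = \left(-1 - 8\right) \left(- \frac{5}{2} - \frac{6 + 5}{2}\right) = - 9 \left(- \frac{5}{2} - \frac{11}{2}\right) = \left(-9\right) \left(-8\right) = 72$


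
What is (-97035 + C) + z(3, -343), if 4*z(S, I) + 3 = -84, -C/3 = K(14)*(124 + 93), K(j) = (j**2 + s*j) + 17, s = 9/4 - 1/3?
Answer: -1012753/4 ≈ -2.5319e+5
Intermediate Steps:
s = 23/12 (s = 9*(1/4) - 1*1/3 = 9/4 - 1/3 = 23/12 ≈ 1.9167)
K(j) = 17 + j**2 + 23*j/12 (K(j) = (j**2 + 23*j/12) + 17 = 17 + j**2 + 23*j/12)
C = -312263/2 (C = -3*(17 + 14**2 + (23/12)*14)*(124 + 93) = -3*(17 + 196 + 161/6)*217 = -1439*217/2 = -3*312263/6 = -312263/2 ≈ -1.5613e+5)
z(S, I) = -87/4 (z(S, I) = -3/4 + (1/4)*(-84) = -3/4 - 21 = -87/4)
(-97035 + C) + z(3, -343) = (-97035 - 312263/2) - 87/4 = -506333/2 - 87/4 = -1012753/4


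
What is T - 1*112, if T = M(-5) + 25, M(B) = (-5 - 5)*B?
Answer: -37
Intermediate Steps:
M(B) = -10*B
T = 75 (T = -10*(-5) + 25 = 50 + 25 = 75)
T - 1*112 = 75 - 1*112 = 75 - 112 = -37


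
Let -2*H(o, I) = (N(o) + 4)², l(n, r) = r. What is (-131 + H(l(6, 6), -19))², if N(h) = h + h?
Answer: 67081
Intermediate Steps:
N(h) = 2*h
H(o, I) = -(4 + 2*o)²/2 (H(o, I) = -(2*o + 4)²/2 = -(4 + 2*o)²/2)
(-131 + H(l(6, 6), -19))² = (-131 - 2*(2 + 6)²)² = (-131 - 2*8²)² = (-131 - 2*64)² = (-131 - 128)² = (-259)² = 67081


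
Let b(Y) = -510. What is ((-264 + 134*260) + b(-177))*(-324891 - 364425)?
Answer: -23482238856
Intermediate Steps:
((-264 + 134*260) + b(-177))*(-324891 - 364425) = ((-264 + 134*260) - 510)*(-324891 - 364425) = ((-264 + 34840) - 510)*(-689316) = (34576 - 510)*(-689316) = 34066*(-689316) = -23482238856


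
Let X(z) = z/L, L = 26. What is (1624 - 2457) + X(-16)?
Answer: -10837/13 ≈ -833.62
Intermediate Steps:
X(z) = z/26
(1624 - 2457) + X(-16) = (1624 - 2457) + (1/26)*(-16) = -833 - 8/13 = -10837/13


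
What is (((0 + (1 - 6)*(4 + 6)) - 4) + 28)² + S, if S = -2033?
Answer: -1357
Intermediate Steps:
(((0 + (1 - 6)*(4 + 6)) - 4) + 28)² + S = (((0 + (1 - 6)*(4 + 6)) - 4) + 28)² - 2033 = (((0 - 5*10) - 4) + 28)² - 2033 = (((0 - 50) - 4) + 28)² - 2033 = ((-50 - 4) + 28)² - 2033 = (-54 + 28)² - 2033 = (-26)² - 2033 = 676 - 2033 = -1357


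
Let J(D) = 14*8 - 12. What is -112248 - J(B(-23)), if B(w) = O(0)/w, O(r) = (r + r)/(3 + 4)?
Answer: -112348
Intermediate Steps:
O(r) = 2*r/7 (O(r) = (2*r)/7 = (2*r)*(⅐) = 2*r/7)
B(w) = 0 (B(w) = ((2/7)*0)/w = 0/w = 0)
J(D) = 100 (J(D) = 112 - 12 = 100)
-112248 - J(B(-23)) = -112248 - 1*100 = -112248 - 100 = -112348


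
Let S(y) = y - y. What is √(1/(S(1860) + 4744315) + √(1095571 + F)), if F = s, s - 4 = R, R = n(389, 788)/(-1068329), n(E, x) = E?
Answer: √(5414814104989759915 + 24046509811597825025*√1250409165728353594)/5068489299635 ≈ 32.353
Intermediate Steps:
S(y) = 0
R = -389/1068329 (R = 389/(-1068329) = 389*(-1/1068329) = -389/1068329 ≈ -0.00036412)
s = 4272927/1068329 (s = 4 - 389/1068329 = 4272927/1068329 ≈ 3.9996)
F = 4272927/1068329 ≈ 3.9996
√(1/(S(1860) + 4744315) + √(1095571 + F)) = √(1/(0 + 4744315) + √(1095571 + 4272927/1068329)) = √(1/4744315 + √(1170434543786/1068329)) = √(1/4744315 + √1250409165728353594/1068329)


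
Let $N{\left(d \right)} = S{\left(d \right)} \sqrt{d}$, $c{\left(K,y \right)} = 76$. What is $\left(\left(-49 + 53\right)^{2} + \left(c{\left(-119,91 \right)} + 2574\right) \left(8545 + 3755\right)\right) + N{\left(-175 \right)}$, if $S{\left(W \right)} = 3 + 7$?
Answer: $32595016 + 50 i \sqrt{7} \approx 3.2595 \cdot 10^{7} + 132.29 i$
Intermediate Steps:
$S{\left(W \right)} = 10$
$N{\left(d \right)} = 10 \sqrt{d}$
$\left(\left(-49 + 53\right)^{2} + \left(c{\left(-119,91 \right)} + 2574\right) \left(8545 + 3755\right)\right) + N{\left(-175 \right)} = \left(\left(-49 + 53\right)^{2} + \left(76 + 2574\right) \left(8545 + 3755\right)\right) + 10 \sqrt{-175} = \left(4^{2} + 2650 \cdot 12300\right) + 10 \cdot 5 i \sqrt{7} = \left(16 + 32595000\right) + 50 i \sqrt{7} = 32595016 + 50 i \sqrt{7}$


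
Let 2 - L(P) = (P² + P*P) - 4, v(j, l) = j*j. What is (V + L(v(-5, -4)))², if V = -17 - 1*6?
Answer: 1605289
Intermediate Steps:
v(j, l) = j²
V = -23 (V = -17 - 6 = -23)
L(P) = 6 - 2*P² (L(P) = 2 - ((P² + P*P) - 4) = 2 - ((P² + P²) - 4) = 2 - (2*P² - 4) = 2 - (-4 + 2*P²) = 2 + (4 - 2*P²) = 6 - 2*P²)
(V + L(v(-5, -4)))² = (-23 + (6 - 2*((-5)²)²))² = (-23 + (6 - 2*25²))² = (-23 + (6 - 2*625))² = (-23 + (6 - 1250))² = (-23 - 1244)² = (-1267)² = 1605289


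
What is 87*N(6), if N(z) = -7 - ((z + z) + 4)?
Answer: -2001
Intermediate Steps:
N(z) = -11 - 2*z (N(z) = -7 - (2*z + 4) = -7 - (4 + 2*z) = -7 + (-4 - 2*z) = -11 - 2*z)
87*N(6) = 87*(-11 - 2*6) = 87*(-11 - 12) = 87*(-23) = -2001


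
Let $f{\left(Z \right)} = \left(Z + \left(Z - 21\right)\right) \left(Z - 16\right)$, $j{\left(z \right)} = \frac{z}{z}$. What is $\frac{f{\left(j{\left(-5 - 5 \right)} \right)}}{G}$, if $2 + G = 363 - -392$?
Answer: $\frac{95}{251} \approx 0.37849$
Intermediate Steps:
$G = 753$ ($G = -2 + \left(363 - -392\right) = -2 + \left(363 + 392\right) = -2 + 755 = 753$)
$j{\left(z \right)} = 1$
$f{\left(Z \right)} = \left(-21 + 2 Z\right) \left(-16 + Z\right)$ ($f{\left(Z \right)} = \left(Z + \left(-21 + Z\right)\right) \left(-16 + Z\right) = \left(-21 + 2 Z\right) \left(-16 + Z\right)$)
$\frac{f{\left(j{\left(-5 - 5 \right)} \right)}}{G} = \frac{336 - 53 + 2 \cdot 1^{2}}{753} = \left(336 - 53 + 2 \cdot 1\right) \frac{1}{753} = \left(336 - 53 + 2\right) \frac{1}{753} = 285 \cdot \frac{1}{753} = \frac{95}{251}$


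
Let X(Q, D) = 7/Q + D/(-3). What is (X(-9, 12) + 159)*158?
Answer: 219304/9 ≈ 24367.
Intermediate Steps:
X(Q, D) = 7/Q - D/3 (X(Q, D) = 7/Q + D*(-⅓) = 7/Q - D/3)
(X(-9, 12) + 159)*158 = ((7/(-9) - ⅓*12) + 159)*158 = ((7*(-⅑) - 4) + 159)*158 = ((-7/9 - 4) + 159)*158 = (-43/9 + 159)*158 = (1388/9)*158 = 219304/9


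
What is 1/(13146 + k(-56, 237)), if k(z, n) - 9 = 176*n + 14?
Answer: 1/54881 ≈ 1.8221e-5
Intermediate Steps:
k(z, n) = 23 + 176*n (k(z, n) = 9 + (176*n + 14) = 9 + (14 + 176*n) = 23 + 176*n)
1/(13146 + k(-56, 237)) = 1/(13146 + (23 + 176*237)) = 1/(13146 + (23 + 41712)) = 1/(13146 + 41735) = 1/54881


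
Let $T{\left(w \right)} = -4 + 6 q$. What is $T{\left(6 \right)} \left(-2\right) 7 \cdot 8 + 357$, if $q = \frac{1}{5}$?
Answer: $\frac{3353}{5} \approx 670.6$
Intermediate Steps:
$q = \frac{1}{5} \approx 0.2$
$T{\left(w \right)} = - \frac{14}{5}$ ($T{\left(w \right)} = -4 + 6 \cdot \frac{1}{5} = -4 + \frac{6}{5} = - \frac{14}{5}$)
$T{\left(6 \right)} \left(-2\right) 7 \cdot 8 + 357 = - \frac{14 \left(-2\right) 7 \cdot 8}{5} + 357 = - \frac{14 \left(\left(-14\right) 8\right)}{5} + 357 = \left(- \frac{14}{5}\right) \left(-112\right) + 357 = \frac{1568}{5} + 357 = \frac{3353}{5}$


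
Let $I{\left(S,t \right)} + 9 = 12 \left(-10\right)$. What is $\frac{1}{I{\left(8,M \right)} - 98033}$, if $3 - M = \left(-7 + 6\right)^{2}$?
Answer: $- \frac{1}{98162} \approx -1.0187 \cdot 10^{-5}$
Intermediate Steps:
$M = 2$ ($M = 3 - \left(-7 + 6\right)^{2} = 3 - \left(-1\right)^{2} = 3 - 1 = 2$)
$I{\left(S,t \right)} = -129$ ($I{\left(S,t \right)} = -9 + 12 \left(-10\right) = -9 - 120 = -129$)
$\frac{1}{I{\left(8,M \right)} - 98033} = \frac{1}{-129 - 98033} = \frac{1}{-98162} = - \frac{1}{98162}$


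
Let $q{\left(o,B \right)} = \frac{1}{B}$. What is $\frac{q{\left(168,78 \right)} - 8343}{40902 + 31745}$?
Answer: $- \frac{650753}{5666466} \approx -0.11484$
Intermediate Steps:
$\frac{q{\left(168,78 \right)} - 8343}{40902 + 31745} = \frac{\frac{1}{78} - 8343}{40902 + 31745} = \frac{\frac{1}{78} - 8343}{72647} = \left(- \frac{650753}{78}\right) \frac{1}{72647} = - \frac{650753}{5666466}$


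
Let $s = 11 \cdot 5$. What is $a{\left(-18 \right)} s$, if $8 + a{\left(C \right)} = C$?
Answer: $-1430$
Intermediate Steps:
$a{\left(C \right)} = -8 + C$
$s = 55$
$a{\left(-18 \right)} s = \left(-8 - 18\right) 55 = \left(-26\right) 55 = -1430$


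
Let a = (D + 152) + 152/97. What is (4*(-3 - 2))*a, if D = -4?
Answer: -290160/97 ≈ -2991.3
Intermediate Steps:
a = 14508/97 (a = (-4 + 152) + 152/97 = 148 + 152*(1/97) = 148 + 152/97 = 14508/97 ≈ 149.57)
(4*(-3 - 2))*a = (4*(-3 - 2))*(14508/97) = (4*(-5))*(14508/97) = -20*14508/97 = -290160/97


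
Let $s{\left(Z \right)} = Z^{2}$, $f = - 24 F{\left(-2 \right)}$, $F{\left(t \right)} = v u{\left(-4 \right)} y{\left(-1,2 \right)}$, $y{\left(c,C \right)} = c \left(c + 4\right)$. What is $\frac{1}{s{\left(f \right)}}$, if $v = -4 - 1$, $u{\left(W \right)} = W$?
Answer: $\frac{1}{2073600} \approx 4.8225 \cdot 10^{-7}$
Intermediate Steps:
$y{\left(c,C \right)} = c \left(4 + c\right)$
$v = -5$ ($v = -4 - 1 = -5$)
$F{\left(t \right)} = -60$ ($F{\left(t \right)} = \left(-5\right) \left(-4\right) \left(- (4 - 1)\right) = 20 \left(\left(-1\right) 3\right) = 20 \left(-3\right) = -60$)
$f = 1440$ ($f = \left(-24\right) \left(-60\right) = 1440$)
$\frac{1}{s{\left(f \right)}} = \frac{1}{1440^{2}} = \frac{1}{2073600}$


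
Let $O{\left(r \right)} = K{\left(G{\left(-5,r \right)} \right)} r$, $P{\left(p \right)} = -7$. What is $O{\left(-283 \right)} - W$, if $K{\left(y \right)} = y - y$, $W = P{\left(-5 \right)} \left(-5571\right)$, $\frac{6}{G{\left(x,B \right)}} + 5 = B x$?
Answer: $-38997$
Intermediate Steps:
$G{\left(x,B \right)} = \frac{6}{-5 + B x}$
$W = 38997$ ($W = \left(-7\right) \left(-5571\right) = 38997$)
$K{\left(y \right)} = 0$
$O{\left(r \right)} = 0$ ($O{\left(r \right)} = 0 r = 0$)
$O{\left(-283 \right)} - W = 0 - 38997 = -38997$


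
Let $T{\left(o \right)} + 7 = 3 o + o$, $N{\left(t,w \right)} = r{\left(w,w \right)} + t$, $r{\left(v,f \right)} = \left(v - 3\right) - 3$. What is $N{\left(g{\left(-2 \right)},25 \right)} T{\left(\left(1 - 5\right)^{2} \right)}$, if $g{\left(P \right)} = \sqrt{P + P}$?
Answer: $1083 + 114 i \approx 1083.0 + 114.0 i$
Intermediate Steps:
$r{\left(v,f \right)} = -6 + v$ ($r{\left(v,f \right)} = \left(v - 3\right) - 3 = \left(-3 + v\right) - 3 = -6 + v$)
$g{\left(P \right)} = \sqrt{2} \sqrt{P}$ ($g{\left(P \right)} = \sqrt{2 P} = \sqrt{2} \sqrt{P}$)
$N{\left(t,w \right)} = -6 + t + w$ ($N{\left(t,w \right)} = \left(-6 + w\right) + t = -6 + t + w$)
$T{\left(o \right)} = -7 + 4 o$ ($T{\left(o \right)} = -7 + \left(3 o + o\right) = -7 + 4 o$)
$N{\left(g{\left(-2 \right)},25 \right)} T{\left(\left(1 - 5\right)^{2} \right)} = \left(-6 + \sqrt{2} \sqrt{-2} + 25\right) \left(-7 + 4 \left(1 - 5\right)^{2}\right) = \left(-6 + \sqrt{2} i \sqrt{2} + 25\right) \left(-7 + 4 \left(-4\right)^{2}\right) = \left(-6 + 2 i + 25\right) \left(-7 + 4 \cdot 16\right) = \left(19 + 2 i\right) \left(-7 + 64\right) = \left(19 + 2 i\right) 57 = 1083 + 114 i$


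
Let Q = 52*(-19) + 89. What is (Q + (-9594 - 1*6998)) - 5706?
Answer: -23197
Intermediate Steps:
Q = -899 (Q = -988 + 89 = -899)
(Q + (-9594 - 1*6998)) - 5706 = (-899 + (-9594 - 1*6998)) - 5706 = (-899 + (-9594 - 6998)) - 5706 = (-899 - 16592) - 5706 = -17491 - 5706 = -23197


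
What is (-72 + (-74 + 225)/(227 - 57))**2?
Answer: 146143921/28900 ≈ 5056.9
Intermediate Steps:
(-72 + (-74 + 225)/(227 - 57))**2 = (-72 + 151/170)**2 = (-12089/170)**2 = 146143921/28900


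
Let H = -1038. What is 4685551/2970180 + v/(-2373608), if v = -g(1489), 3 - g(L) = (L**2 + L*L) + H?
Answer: -511435902043/1762510752360 ≈ -0.29017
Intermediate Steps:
g(L) = 1041 - 2*L**2 (g(L) = 3 - ((L**2 + L*L) - 1038) = 3 - ((L**2 + L**2) - 1038) = 3 - (2*L**2 - 1038) = 3 - (-1038 + 2*L**2) = 3 + (1038 - 2*L**2) = 1041 - 2*L**2)
v = 4433201 (v = -(1041 - 2*1489**2) = -(1041 - 2*2217121) = -(1041 - 4434242) = -1*(-4433201) = 4433201)
4685551/2970180 + v/(-2373608) = 4685551/2970180 + 4433201/(-2373608) = 4685551*(1/2970180) + 4433201*(-1/2373608) = 4685551/2970180 - 4433201/2373608 = -511435902043/1762510752360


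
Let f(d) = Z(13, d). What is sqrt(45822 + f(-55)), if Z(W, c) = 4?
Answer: sqrt(45826) ≈ 214.07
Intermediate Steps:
f(d) = 4
sqrt(45822 + f(-55)) = sqrt(45822 + 4) = sqrt(45826)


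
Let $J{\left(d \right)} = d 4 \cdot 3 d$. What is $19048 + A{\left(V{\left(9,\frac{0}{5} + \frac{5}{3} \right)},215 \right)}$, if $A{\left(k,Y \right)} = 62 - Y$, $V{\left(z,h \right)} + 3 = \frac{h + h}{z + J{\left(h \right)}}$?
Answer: $18895$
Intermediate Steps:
$J{\left(d \right)} = 12 d^{2}$ ($J{\left(d \right)} = 4 d 3 d = 12 d d = 12 d^{2}$)
$V{\left(z,h \right)} = -3 + \frac{2 h}{z + 12 h^{2}}$ ($V{\left(z,h \right)} = -3 + \frac{h + h}{z + 12 h^{2}} = -3 + \frac{2 h}{z + 12 h^{2}}$)
$19048 + A{\left(V{\left(9,\frac{0}{5} + \frac{5}{3} \right)},215 \right)} = 19048 + \left(62 - 215\right) = 19048 - 153 = 18895$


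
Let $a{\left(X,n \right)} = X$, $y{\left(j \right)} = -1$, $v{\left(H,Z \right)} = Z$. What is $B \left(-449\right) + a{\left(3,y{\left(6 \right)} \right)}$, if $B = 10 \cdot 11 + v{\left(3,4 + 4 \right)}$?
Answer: $-52979$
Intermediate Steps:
$B = 118$ ($B = 10 \cdot 11 + \left(4 + 4\right) = 110 + 8 = 118$)
$B \left(-449\right) + a{\left(3,y{\left(6 \right)} \right)} = 118 \left(-449\right) + 3 = -52982 + 3 = -52979$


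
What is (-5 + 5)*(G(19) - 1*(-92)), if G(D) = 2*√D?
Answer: 0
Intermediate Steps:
(-5 + 5)*(G(19) - 1*(-92)) = (-5 + 5)*(2*√19 - 1*(-92)) = 0*(2*√19 + 92) = 0*(92 + 2*√19) = 0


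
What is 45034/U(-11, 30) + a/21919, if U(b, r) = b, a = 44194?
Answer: -89692192/21919 ≈ -4092.0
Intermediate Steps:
45034/U(-11, 30) + a/21919 = 45034/(-11) + 44194/21919 = 45034*(-1/11) + 44194*(1/21919) = -4094 + 44194/21919 = -89692192/21919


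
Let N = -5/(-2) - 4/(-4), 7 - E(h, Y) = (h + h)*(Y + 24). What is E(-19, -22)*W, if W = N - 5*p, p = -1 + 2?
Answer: -249/2 ≈ -124.50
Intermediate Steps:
p = 1
E(h, Y) = 7 - 2*h*(24 + Y) (E(h, Y) = 7 - (h + h)*(Y + 24) = 7 - 2*h*(24 + Y))
N = 7/2 (N = -5*(-1/2) - 4*(-1/4) = 5/2 + 1 = 7/2 ≈ 3.5000)
W = -3/2 (W = 7/2 - 5*1 = 7/2 - 5 = -3/2 ≈ -1.5000)
E(-19, -22)*W = (7 - 48*(-19) - 2*(-22)*(-19))*(-3/2) = (7 + 912 - 836)*(-3/2) = 83*(-3/2) = -249/2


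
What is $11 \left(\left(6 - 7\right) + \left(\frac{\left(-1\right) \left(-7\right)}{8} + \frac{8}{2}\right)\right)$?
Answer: $\frac{341}{8} \approx 42.625$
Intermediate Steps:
$11 \left(\left(6 - 7\right) + \left(\frac{\left(-1\right) \left(-7\right)}{8} + \frac{8}{2}\right)\right) = 11 \left(\left(6 - 7\right) + \left(7 \cdot \frac{1}{8} + 8 \cdot \frac{1}{2}\right)\right) = 11 \left(-1 + \left(\frac{7}{8} + 4\right)\right) = 11 \left(-1 + \frac{39}{8}\right) = 11 \cdot \frac{31}{8} = \frac{341}{8}$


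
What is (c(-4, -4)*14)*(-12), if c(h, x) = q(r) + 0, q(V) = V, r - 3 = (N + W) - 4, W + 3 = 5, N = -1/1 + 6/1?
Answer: -1008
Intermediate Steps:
N = 5 (N = -1*1 + 6*1 = -1 + 6 = 5)
W = 2 (W = -3 + 5 = 2)
r = 6 (r = 3 + ((5 + 2) - 4) = 3 + (7 - 4) = 3 + 3 = 6)
c(h, x) = 6 (c(h, x) = 6 + 0 = 6)
(c(-4, -4)*14)*(-12) = (6*14)*(-12) = 84*(-12) = -1008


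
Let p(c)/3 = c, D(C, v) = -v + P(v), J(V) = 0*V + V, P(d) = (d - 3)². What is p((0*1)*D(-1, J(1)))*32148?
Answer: 0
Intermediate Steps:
P(d) = (-3 + d)²
J(V) = V (J(V) = 0 + V = V)
D(C, v) = (-3 + v)² - v (D(C, v) = -v + (-3 + v)² = (-3 + v)² - v)
p(c) = 3*c
p((0*1)*D(-1, J(1)))*32148 = (3*((0*1)*((-3 + 1)² - 1*1)))*32148 = (3*(0*((-2)² - 1)))*32148 = (3*(0*(4 - 1)))*32148 = (3*(0*3))*32148 = (3*0)*32148 = 0*32148 = 0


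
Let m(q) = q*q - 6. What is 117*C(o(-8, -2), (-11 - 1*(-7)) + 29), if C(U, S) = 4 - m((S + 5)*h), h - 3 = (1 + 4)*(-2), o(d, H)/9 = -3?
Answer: -5158530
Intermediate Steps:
o(d, H) = -27 (o(d, H) = 9*(-3) = -27)
h = -7 (h = 3 + (1 + 4)*(-2) = 3 + 5*(-2) = 3 - 10 = -7)
m(q) = -6 + q**2 (m(q) = q**2 - 6 = -6 + q**2)
C(U, S) = 10 - (-35 - 7*S)**2 (C(U, S) = 4 - (-6 + ((S + 5)*(-7))**2) = 4 - (-6 + ((5 + S)*(-7))**2) = 4 - (-6 + (-35 - 7*S)**2) = 4 + (6 - (-35 - 7*S)**2) = 10 - (-35 - 7*S)**2)
117*C(o(-8, -2), (-11 - 1*(-7)) + 29) = 117*(10 - 49*(5 + ((-11 - 1*(-7)) + 29))**2) = 117*(10 - 49*(5 + ((-11 + 7) + 29))**2) = 117*(10 - 49*(5 + (-4 + 29))**2) = 117*(10 - 49*(5 + 25)**2) = 117*(10 - 49*30**2) = 117*(10 - 49*900) = 117*(10 - 44100) = 117*(-44090) = -5158530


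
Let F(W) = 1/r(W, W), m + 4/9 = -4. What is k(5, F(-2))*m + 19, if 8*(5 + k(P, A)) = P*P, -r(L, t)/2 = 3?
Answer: 82/3 ≈ 27.333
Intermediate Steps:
m = -40/9 (m = -4/9 - 4 = -40/9 ≈ -4.4444)
r(L, t) = -6 (r(L, t) = -2*3 = -6)
F(W) = -⅙ (F(W) = 1/(-6) = -⅙)
k(P, A) = -5 + P²/8 (k(P, A) = -5 + (P*P)/8 = -5 + P²/8)
k(5, F(-2))*m + 19 = (-5 + (⅛)*5²)*(-40/9) + 19 = (-5 + (⅛)*25)*(-40/9) + 19 = (-5 + 25/8)*(-40/9) + 19 = -15/8*(-40/9) + 19 = 25/3 + 19 = 82/3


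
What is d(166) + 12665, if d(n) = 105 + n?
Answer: 12936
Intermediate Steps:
d(166) + 12665 = (105 + 166) + 12665 = 271 + 12665 = 12936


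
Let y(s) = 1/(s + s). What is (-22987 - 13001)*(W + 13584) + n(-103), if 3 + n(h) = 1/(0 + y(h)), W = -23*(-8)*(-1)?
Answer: -482239409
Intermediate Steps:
y(s) = 1/(2*s)
W = -184 (W = 184*(-1) = -184)
n(h) = -3 + 2*h (n(h) = -3 + 1/(0 + 1/(2*h)) = -3 + 1/(1/(2*h)) = -3 + 2*h)
(-22987 - 13001)*(W + 13584) + n(-103) = (-22987 - 13001)*(-184 + 13584) + (-3 + 2*(-103)) = -35988*13400 + (-3 - 206) = -482239200 - 209 = -482239409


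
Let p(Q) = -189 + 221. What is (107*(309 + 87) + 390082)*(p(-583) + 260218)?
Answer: 112546153500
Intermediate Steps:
p(Q) = 32
(107*(309 + 87) + 390082)*(p(-583) + 260218) = (107*(309 + 87) + 390082)*(32 + 260218) = (107*396 + 390082)*260250 = (42372 + 390082)*260250 = 432454*260250 = 112546153500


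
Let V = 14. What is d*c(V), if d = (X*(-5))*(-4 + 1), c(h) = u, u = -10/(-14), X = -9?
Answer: -675/7 ≈ -96.429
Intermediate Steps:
u = 5/7 (u = -10*(-1/14) = 5/7 ≈ 0.71429)
c(h) = 5/7
d = -135 (d = (-9*(-5))*(-4 + 1) = 45*(-3) = -135)
d*c(V) = -135*5/7 = -675/7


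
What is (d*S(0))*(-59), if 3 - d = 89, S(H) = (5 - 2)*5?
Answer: 76110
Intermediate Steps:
S(H) = 15 (S(H) = 3*5 = 15)
d = -86 (d = 3 - 1*89 = 3 - 89 = -86)
(d*S(0))*(-59) = -86*15*(-59) = -1290*(-59) = 76110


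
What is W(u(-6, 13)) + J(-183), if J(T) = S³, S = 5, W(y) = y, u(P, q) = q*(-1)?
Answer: 112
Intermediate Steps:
u(P, q) = -q
J(T) = 125 (J(T) = 5³ = 125)
W(u(-6, 13)) + J(-183) = -1*13 + 125 = -13 + 125 = 112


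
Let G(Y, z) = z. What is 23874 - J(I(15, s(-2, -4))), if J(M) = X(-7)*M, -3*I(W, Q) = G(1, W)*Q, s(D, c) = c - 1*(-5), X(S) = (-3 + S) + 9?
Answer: 23869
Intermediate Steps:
X(S) = 6 + S
s(D, c) = 5 + c (s(D, c) = c + 5 = 5 + c)
I(W, Q) = -Q*W/3 (I(W, Q) = -W*Q/3 = -Q*W/3)
J(M) = -M (J(M) = (6 - 7)*M = -M)
23874 - J(I(15, s(-2, -4))) = 23874 - (-1)*(-⅓*(5 - 4)*15) = 23874 - (-1)*(-⅓*1*15) = 23874 - (-1)*(-5) = 23874 - 1*5 = 23874 - 5 = 23869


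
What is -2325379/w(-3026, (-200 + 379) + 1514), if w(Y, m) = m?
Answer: -2325379/1693 ≈ -1373.5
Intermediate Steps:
-2325379/w(-3026, (-200 + 379) + 1514) = -2325379/((-200 + 379) + 1514) = -2325379/(179 + 1514) = -2325379/1693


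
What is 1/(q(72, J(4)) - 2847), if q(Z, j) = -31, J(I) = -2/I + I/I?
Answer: -1/2878 ≈ -0.00034746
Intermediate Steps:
J(I) = 1 - 2/I (J(I) = -2/I + 1 = 1 - 2/I)
1/(q(72, J(4)) - 2847) = 1/(-31 - 2847) = 1/(-2878) = -1/2878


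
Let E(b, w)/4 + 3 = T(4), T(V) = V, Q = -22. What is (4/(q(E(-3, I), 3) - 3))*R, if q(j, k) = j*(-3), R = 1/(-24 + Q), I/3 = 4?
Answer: 2/345 ≈ 0.0057971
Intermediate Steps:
I = 12 (I = 3*4 = 12)
E(b, w) = 4 (E(b, w) = -12 + 4*4 = -12 + 16 = 4)
R = -1/46 (R = 1/(-24 - 22) = 1/(-46) = -1/46 ≈ -0.021739)
q(j, k) = -3*j
(4/(q(E(-3, I), 3) - 3))*R = (4/(-3*4 - 3))*(-1/46) = (4/(-12 - 3))*(-1/46) = (4/(-15))*(-1/46) = (4*(-1/15))*(-1/46) = -4/15*(-1/46) = 2/345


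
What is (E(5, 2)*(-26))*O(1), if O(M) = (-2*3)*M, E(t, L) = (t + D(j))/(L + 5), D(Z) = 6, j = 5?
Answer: 1716/7 ≈ 245.14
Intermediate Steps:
E(t, L) = (6 + t)/(5 + L) (E(t, L) = (t + 6)/(L + 5) = (6 + t)/(5 + L))
O(M) = -6*M
(E(5, 2)*(-26))*O(1) = (((6 + 5)/(5 + 2))*(-26))*(-6*1) = ((11/7)*(-26))*(-6) = -286/7*(-6) = 1716/7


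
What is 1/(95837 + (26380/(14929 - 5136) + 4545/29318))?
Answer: 287111174/27516691500663 ≈ 1.0434e-5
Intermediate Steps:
1/(95837 + (26380/(14929 - 5136) + 4545/29318)) = 1/(95837 + (26380/9793 + 4545*(1/29318))) = 1/(95837 + (26380*(1/9793) + 4545/29318)) = 1/(95837 + (26380/9793 + 4545/29318)) = 1/(95837 + 817918025/287111174) = 1/(27516691500663/287111174) = 287111174/27516691500663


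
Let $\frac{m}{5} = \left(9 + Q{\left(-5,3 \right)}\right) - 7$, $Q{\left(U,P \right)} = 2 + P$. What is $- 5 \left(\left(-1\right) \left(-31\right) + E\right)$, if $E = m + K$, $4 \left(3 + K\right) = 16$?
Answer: $-335$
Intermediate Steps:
$m = 35$ ($m = 5 \left(\left(9 + \left(2 + 3\right)\right) - 7\right) = 5 \left(\left(9 + 5\right) - 7\right) = 5 \left(14 - 7\right) = 5 \cdot 7 = 35$)
$K = 1$ ($K = -3 + \frac{1}{4} \cdot 16 = -3 + 4 = 1$)
$E = 36$ ($E = 35 + 1 = 36$)
$- 5 \left(\left(-1\right) \left(-31\right) + E\right) = - 5 \left(\left(-1\right) \left(-31\right) + 36\right) = - 5 \left(31 + 36\right) = \left(-5\right) 67 = -335$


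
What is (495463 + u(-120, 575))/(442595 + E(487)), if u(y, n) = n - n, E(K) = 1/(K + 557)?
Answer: 517263372/462069181 ≈ 1.1194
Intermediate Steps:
E(K) = 1/(557 + K)
u(y, n) = 0
(495463 + u(-120, 575))/(442595 + E(487)) = (495463 + 0)/(442595 + 1/(557 + 487)) = 495463/(442595 + 1/1044) = 495463/(462069181/1044) = 495463*(1044/462069181) = 517263372/462069181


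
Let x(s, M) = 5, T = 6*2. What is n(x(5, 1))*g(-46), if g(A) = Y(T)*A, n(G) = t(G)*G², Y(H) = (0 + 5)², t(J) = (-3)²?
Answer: -258750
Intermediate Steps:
T = 12
t(J) = 9
Y(H) = 25 (Y(H) = 5² = 25)
n(G) = 9*G²
g(A) = 25*A
n(x(5, 1))*g(-46) = (9*5²)*(25*(-46)) = (9*25)*(-1150) = 225*(-1150) = -258750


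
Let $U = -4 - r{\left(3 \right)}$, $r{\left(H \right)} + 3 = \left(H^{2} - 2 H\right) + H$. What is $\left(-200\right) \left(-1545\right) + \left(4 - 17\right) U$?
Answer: $309091$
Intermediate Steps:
$r{\left(H \right)} = -3 + H^{2} - H$ ($r{\left(H \right)} = -3 + \left(\left(H^{2} - 2 H\right) + H\right) = -3 + \left(H^{2} - H\right) = -3 + H^{2} - H$)
$U = -7$ ($U = -4 - \left(-3 + 3^{2} - 3\right) = -4 - \left(-3 + 9 - 3\right) = -4 - 3 = -7$)
$\left(-200\right) \left(-1545\right) + \left(4 - 17\right) U = \left(-200\right) \left(-1545\right) + \left(4 - 17\right) \left(-7\right) = 309000 - -91 = 309000 + 91 = 309091$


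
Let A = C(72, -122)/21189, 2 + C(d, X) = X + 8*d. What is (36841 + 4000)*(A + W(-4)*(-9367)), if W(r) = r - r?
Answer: 18460132/21189 ≈ 871.21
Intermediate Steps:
W(r) = 0
C(d, X) = -2 + X + 8*d (C(d, X) = -2 + (X + 8*d) = -2 + X + 8*d)
A = 452/21189 (A = (-2 - 122 + 8*72)/21189 = (-2 - 122 + 576)*(1/21189) = 452*(1/21189) = 452/21189 ≈ 0.021332)
(36841 + 4000)*(A + W(-4)*(-9367)) = (36841 + 4000)*(452/21189 + 0*(-9367)) = 40841*(452/21189 + 0) = 40841*(452/21189) = 18460132/21189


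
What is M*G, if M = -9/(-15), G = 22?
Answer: 66/5 ≈ 13.200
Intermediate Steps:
M = ⅗ (M = -9*(-1/15) = ⅗ ≈ 0.60000)
M*G = (⅗)*22 = 66/5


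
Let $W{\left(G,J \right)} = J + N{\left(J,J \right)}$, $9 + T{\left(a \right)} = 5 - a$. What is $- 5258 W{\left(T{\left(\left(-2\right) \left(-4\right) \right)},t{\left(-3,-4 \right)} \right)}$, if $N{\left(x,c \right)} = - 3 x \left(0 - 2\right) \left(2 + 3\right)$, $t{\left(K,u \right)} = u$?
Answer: $651992$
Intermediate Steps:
$N{\left(x,c \right)} = 30 x$ ($N{\left(x,c \right)} = - 3 x \left(\left(-2\right) 5\right) = - 3 x \left(-10\right) = 30 x$)
$T{\left(a \right)} = -4 - a$ ($T{\left(a \right)} = -9 - \left(-5 + a\right) = -4 - a$)
$W{\left(G,J \right)} = 31 J$ ($W{\left(G,J \right)} = J + 30 J = 31 J$)
$- 5258 W{\left(T{\left(\left(-2\right) \left(-4\right) \right)},t{\left(-3,-4 \right)} \right)} = - 5258 \cdot 31 \left(-4\right) = \left(-5258\right) \left(-124\right) = 651992$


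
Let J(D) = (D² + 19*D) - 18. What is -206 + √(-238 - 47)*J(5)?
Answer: -206 + 102*I*√285 ≈ -206.0 + 1722.0*I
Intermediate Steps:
J(D) = -18 + D² + 19*D
-206 + √(-238 - 47)*J(5) = -206 + √(-238 - 47)*(-18 + 5² + 19*5) = -206 + √(-285)*(-18 + 25 + 95) = -206 + (I*√285)*102 = -206 + 102*I*√285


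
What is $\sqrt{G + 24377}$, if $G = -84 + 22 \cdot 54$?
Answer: $\sqrt{25481} \approx 159.63$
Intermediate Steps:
$G = 1104$ ($G = -84 + 1188 = 1104$)
$\sqrt{G + 24377} = \sqrt{1104 + 24377} = \sqrt{25481}$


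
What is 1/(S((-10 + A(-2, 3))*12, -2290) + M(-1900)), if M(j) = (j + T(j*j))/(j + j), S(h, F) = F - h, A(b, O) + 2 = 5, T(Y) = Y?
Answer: -2/6311 ≈ -0.00031691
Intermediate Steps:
A(b, O) = 3 (A(b, O) = -2 + 5 = 3)
M(j) = (j + j²)/(2*j) (M(j) = (j + j*j)/(j + j) = (j + j²)/((2*j)) = (j + j²)*(1/(2*j)) = (j + j²)/(2*j))
1/(S((-10 + A(-2, 3))*12, -2290) + M(-1900)) = 1/((-2290 - (-10 + 3)*12) + (½ + (½)*(-1900))) = 1/((-2290 - (-7)*12) + (½ - 950)) = 1/((-2290 - 1*(-84)) - 1899/2) = 1/((-2290 + 84) - 1899/2) = 1/(-2206 - 1899/2) = 1/(-6311/2) = -2/6311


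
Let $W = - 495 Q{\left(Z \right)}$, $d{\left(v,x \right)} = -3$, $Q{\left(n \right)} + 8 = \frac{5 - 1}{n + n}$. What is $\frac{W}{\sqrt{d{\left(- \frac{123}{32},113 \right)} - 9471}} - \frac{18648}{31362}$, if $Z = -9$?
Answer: $- \frac{3108}{5227} - \frac{2035 i \sqrt{9474}}{4737} \approx -0.5946 - 41.815 i$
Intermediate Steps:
$Q{\left(n \right)} = -8 + \frac{2}{n}$ ($Q{\left(n \right)} = -8 + \frac{5 - 1}{n + n} = -8 + \frac{4}{2 n} = -8 + 4 \frac{1}{2 n} = -8 + \frac{2}{n}$)
$W = 4070$ ($W = - 495 \left(-8 + \frac{2}{-9}\right) = - 495 \left(-8 + 2 \left(- \frac{1}{9}\right)\right) = - 495 \left(-8 - \frac{2}{9}\right) = \left(-495\right) \left(- \frac{74}{9}\right) = 4070$)
$\frac{W}{\sqrt{d{\left(- \frac{123}{32},113 \right)} - 9471}} - \frac{18648}{31362} = \frac{4070}{\sqrt{-3 - 9471}} - \frac{18648}{31362} = \frac{4070}{\sqrt{-9474}} - \frac{3108}{5227} = \frac{4070}{i \sqrt{9474}} - \frac{3108}{5227} = 4070 \left(- \frac{i \sqrt{9474}}{9474}\right) - \frac{3108}{5227} = - \frac{2035 i \sqrt{9474}}{4737} - \frac{3108}{5227} = - \frac{3108}{5227} - \frac{2035 i \sqrt{9474}}{4737}$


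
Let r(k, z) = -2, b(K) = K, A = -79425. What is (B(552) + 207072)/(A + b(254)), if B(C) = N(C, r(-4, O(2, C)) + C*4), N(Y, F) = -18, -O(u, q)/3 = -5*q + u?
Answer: -207054/79171 ≈ -2.6153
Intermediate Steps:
O(u, q) = -3*u + 15*q (O(u, q) = -3*(-5*q + u) = -3*(u - 5*q) = -3*u + 15*q)
B(C) = -18
(B(552) + 207072)/(A + b(254)) = (-18 + 207072)/(-79425 + 254) = 207054/(-79171) = 207054*(-1/79171) = -207054/79171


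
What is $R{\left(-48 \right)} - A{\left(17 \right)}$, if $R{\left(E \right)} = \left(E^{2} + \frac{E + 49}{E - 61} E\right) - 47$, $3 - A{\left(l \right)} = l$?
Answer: $\frac{247587}{109} \approx 2271.4$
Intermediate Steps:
$A{\left(l \right)} = 3 - l$
$R{\left(E \right)} = -47 + E^{2} + \frac{E \left(49 + E\right)}{-61 + E}$ ($R{\left(E \right)} = \left(E^{2} + \frac{49 + E}{-61 + E} E\right) - 47 = \left(E^{2} + \frac{E \left(49 + E\right)}{-61 + E}\right) - 47 = -47 + E^{2} + \frac{E \left(49 + E\right)}{-61 + E}$)
$R{\left(-48 \right)} - A{\left(17 \right)} = \frac{2867 + \left(-48\right)^{3} - 60 \left(-48\right)^{2} + 2 \left(-48\right)}{-61 - 48} - \left(3 - 17\right) = \frac{2867 - 110592 - 138240 - 96}{-109} - \left(3 - 17\right) = - \frac{2867 - 110592 - 138240 - 96}{109} - -14 = \left(- \frac{1}{109}\right) \left(-246061\right) + 14 = \frac{246061}{109} + 14 = \frac{247587}{109}$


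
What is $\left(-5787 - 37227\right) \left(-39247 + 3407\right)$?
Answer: $1541621760$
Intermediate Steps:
$\left(-5787 - 37227\right) \left(-39247 + 3407\right) = \left(-43014\right) \left(-35840\right) = 1541621760$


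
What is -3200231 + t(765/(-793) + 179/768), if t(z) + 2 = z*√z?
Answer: -3200233 - 445573*I*√1060018167/23181889536 ≈ -3.2002e+6 - 0.62579*I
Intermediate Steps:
t(z) = -2 + z^(3/2) (t(z) = -2 + z*√z = -2 + z^(3/2))
-3200231 + t(765/(-793) + 179/768) = -3200231 + (-2 + (765/(-793) + 179/768)^(3/2)) = -3200231 + (-2 + (765*(-1/793) + 179*(1/768))^(3/2)) = -3200231 + (-2 + (-765/793 + 179/768)^(3/2)) = -3200231 + (-2 + (-445573/609024)^(3/2)) = -3200231 + (-2 - 445573*I*√1060018167/23181889536) = -3200233 - 445573*I*√1060018167/23181889536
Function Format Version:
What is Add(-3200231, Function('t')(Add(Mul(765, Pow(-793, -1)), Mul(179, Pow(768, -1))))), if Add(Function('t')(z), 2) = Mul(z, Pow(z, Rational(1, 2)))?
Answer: Add(-3200233, Mul(Rational(-445573, 23181889536), I, Pow(1060018167, Rational(1, 2)))) ≈ Add(-3.2002e+6, Mul(-0.62579, I))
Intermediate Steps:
Function('t')(z) = Add(-2, Pow(z, Rational(3, 2))) (Function('t')(z) = Add(-2, Mul(z, Pow(z, Rational(1, 2)))) = Add(-2, Pow(z, Rational(3, 2))))
Add(-3200231, Function('t')(Add(Mul(765, Pow(-793, -1)), Mul(179, Pow(768, -1))))) = Add(-3200231, Add(-2, Pow(Add(Mul(765, Pow(-793, -1)), Mul(179, Pow(768, -1))), Rational(3, 2)))) = Add(-3200231, Add(-2, Pow(Add(Mul(765, Rational(-1, 793)), Mul(179, Rational(1, 768))), Rational(3, 2)))) = Add(-3200231, Add(-2, Pow(Add(Rational(-765, 793), Rational(179, 768)), Rational(3, 2)))) = Add(-3200231, Add(-2, Pow(Rational(-445573, 609024), Rational(3, 2)))) = Add(-3200231, Add(-2, Mul(Rational(-445573, 23181889536), I, Pow(1060018167, Rational(1, 2))))) = Add(-3200233, Mul(Rational(-445573, 23181889536), I, Pow(1060018167, Rational(1, 2))))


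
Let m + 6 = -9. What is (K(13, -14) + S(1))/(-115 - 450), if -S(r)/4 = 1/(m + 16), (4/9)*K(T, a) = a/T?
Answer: 167/14690 ≈ 0.011368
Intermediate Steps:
m = -15 (m = -6 - 9 = -15)
K(T, a) = 9*a/(4*T) (K(T, a) = 9*(a/T)/4 = 9*a/(4*T))
S(r) = -4 (S(r) = -4/(-15 + 16) = -4/1 = -4*1 = -4)
(K(13, -14) + S(1))/(-115 - 450) = ((9/4)*(-14)/13 - 4)/(-115 - 450) = ((9/4)*(-14)*(1/13) - 4)/(-565) = (-63/26 - 4)*(-1/565) = -167/26*(-1/565) = 167/14690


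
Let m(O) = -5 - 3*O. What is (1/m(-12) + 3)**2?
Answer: 8836/961 ≈ 9.1946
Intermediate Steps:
(1/m(-12) + 3)**2 = (1/(-5 - 3*(-12)) + 3)**2 = (1/(-5 + 36) + 3)**2 = (1/31 + 3)**2 = (94/31)**2 = 8836/961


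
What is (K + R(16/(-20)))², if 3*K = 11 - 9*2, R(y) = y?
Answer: 2209/225 ≈ 9.8178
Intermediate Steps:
K = -7/3 (K = (11 - 9*2)/3 = (11 - 18)/3 = (⅓)*(-7) = -7/3 ≈ -2.3333)
(K + R(16/(-20)))² = (-7/3 + 16/(-20))² = (-7/3 + 16*(-1/20))² = (-7/3 - ⅘)² = (-47/15)² = 2209/225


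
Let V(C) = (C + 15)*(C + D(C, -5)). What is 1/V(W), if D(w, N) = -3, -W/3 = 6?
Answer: 1/63 ≈ 0.015873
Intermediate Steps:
W = -18 (W = -3*6 = -18)
V(C) = (-3 + C)*(15 + C) (V(C) = (C + 15)*(C - 3) = (15 + C)*(-3 + C) = (-3 + C)*(15 + C))
1/V(W) = 1/(-45 + (-18)² + 12*(-18)) = 1/(-45 + 324 - 216) = 1/63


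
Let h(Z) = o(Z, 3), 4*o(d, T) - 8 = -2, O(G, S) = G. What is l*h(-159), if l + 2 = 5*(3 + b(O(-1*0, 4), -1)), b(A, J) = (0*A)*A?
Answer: 39/2 ≈ 19.500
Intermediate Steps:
o(d, T) = 3/2 (o(d, T) = 2 + (1/4)*(-2) = 2 - 1/2 = 3/2)
h(Z) = 3/2
b(A, J) = 0 (b(A, J) = 0*A = 0)
l = 13 (l = -2 + 5*(3 + 0) = -2 + 5*3 = -2 + 15 = 13)
l*h(-159) = 13*(3/2) = 39/2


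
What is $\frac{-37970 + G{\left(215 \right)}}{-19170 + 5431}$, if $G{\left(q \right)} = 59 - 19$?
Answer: $\frac{37930}{13739} \approx 2.7608$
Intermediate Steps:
$G{\left(q \right)} = 40$
$\frac{-37970 + G{\left(215 \right)}}{-19170 + 5431} = \frac{-37970 + 40}{-19170 + 5431} = - \frac{37930}{-13739} = \left(-37930\right) \left(- \frac{1}{13739}\right) = \frac{37930}{13739}$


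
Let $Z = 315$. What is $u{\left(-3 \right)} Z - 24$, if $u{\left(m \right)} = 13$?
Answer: $4071$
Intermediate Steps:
$u{\left(-3 \right)} Z - 24 = 13 \cdot 315 - 24 = 4095 - 24 = 4071$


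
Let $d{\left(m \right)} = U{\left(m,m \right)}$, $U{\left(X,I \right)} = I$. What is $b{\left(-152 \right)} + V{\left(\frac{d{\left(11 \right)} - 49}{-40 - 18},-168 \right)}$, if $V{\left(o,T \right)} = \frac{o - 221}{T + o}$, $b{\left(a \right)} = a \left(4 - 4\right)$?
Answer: $\frac{6390}{4853} \approx 1.3167$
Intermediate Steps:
$d{\left(m \right)} = m$
$b{\left(a \right)} = 0$ ($b{\left(a \right)} = a 0 = 0$)
$V{\left(o,T \right)} = \frac{-221 + o}{T + o}$
$b{\left(-152 \right)} + V{\left(\frac{d{\left(11 \right)} - 49}{-40 - 18},-168 \right)} = 0 + \frac{-221 + \frac{11 - 49}{-40 - 18}}{-168 + \frac{11 - 49}{-40 - 18}} = 0 + \frac{-221 - \frac{38}{-58}}{-168 - \frac{38}{-58}} = 0 + \frac{-221 - - \frac{19}{29}}{-168 - - \frac{19}{29}} = 0 + \frac{-221 + \frac{19}{29}}{-168 + \frac{19}{29}} = 0 + \frac{1}{- \frac{4853}{29}} \left(- \frac{6390}{29}\right) = 0 - - \frac{6390}{4853} = 0 + \frac{6390}{4853} = \frac{6390}{4853}$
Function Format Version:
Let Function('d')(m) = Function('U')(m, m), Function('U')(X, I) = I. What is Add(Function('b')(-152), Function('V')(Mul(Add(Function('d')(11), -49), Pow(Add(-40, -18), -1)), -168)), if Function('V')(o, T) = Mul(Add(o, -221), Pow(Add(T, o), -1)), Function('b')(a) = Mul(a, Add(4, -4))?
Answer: Rational(6390, 4853) ≈ 1.3167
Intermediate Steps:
Function('d')(m) = m
Function('b')(a) = 0 (Function('b')(a) = Mul(a, 0) = 0)
Function('V')(o, T) = Mul(Pow(Add(T, o), -1), Add(-221, o)) (Function('V')(o, T) = Mul(Add(-221, o), Pow(Add(T, o), -1)) = Mul(Pow(Add(T, o), -1), Add(-221, o)))
Add(Function('b')(-152), Function('V')(Mul(Add(Function('d')(11), -49), Pow(Add(-40, -18), -1)), -168)) = Add(0, Mul(Pow(Add(-168, Mul(Add(11, -49), Pow(Add(-40, -18), -1))), -1), Add(-221, Mul(Add(11, -49), Pow(Add(-40, -18), -1))))) = Add(0, Mul(Pow(Add(-168, Mul(-38, Pow(-58, -1))), -1), Add(-221, Mul(-38, Pow(-58, -1))))) = Add(0, Mul(Pow(Add(-168, Mul(-38, Rational(-1, 58))), -1), Add(-221, Mul(-38, Rational(-1, 58))))) = Add(0, Mul(Pow(Add(-168, Rational(19, 29)), -1), Add(-221, Rational(19, 29)))) = Add(0, Mul(Pow(Rational(-4853, 29), -1), Rational(-6390, 29))) = Add(0, Mul(Rational(-29, 4853), Rational(-6390, 29))) = Add(0, Rational(6390, 4853)) = Rational(6390, 4853)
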